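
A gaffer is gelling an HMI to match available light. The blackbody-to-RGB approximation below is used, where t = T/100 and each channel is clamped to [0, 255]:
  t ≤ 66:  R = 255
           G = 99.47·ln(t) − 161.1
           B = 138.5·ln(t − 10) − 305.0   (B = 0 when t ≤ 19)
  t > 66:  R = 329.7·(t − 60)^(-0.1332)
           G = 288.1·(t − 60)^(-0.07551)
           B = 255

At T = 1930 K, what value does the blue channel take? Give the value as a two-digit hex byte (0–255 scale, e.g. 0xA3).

0x04

t = 1930/100 = 19.3; the t ≤ 66 branch applies.
B = 138.5·ln(19.3 − 10) − 305.0 = 138.5·ln 9.3 − 305.0 = 138.5·2.2300 − 305.0 = 3.857.
Rounded: 4; in hex, 0x04.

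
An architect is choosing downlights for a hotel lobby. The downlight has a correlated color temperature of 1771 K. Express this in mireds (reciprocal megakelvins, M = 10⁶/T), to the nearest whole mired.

M = 10⁶ / 1771 = 564.653 → 565 mireds.

565 mireds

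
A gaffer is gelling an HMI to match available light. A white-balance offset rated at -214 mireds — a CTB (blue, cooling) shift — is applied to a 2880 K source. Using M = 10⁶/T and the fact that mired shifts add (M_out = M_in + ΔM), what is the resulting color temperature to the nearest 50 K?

7500 K

M_in = 10⁶/2880 = 347.22 mireds.
M_out = 347.22 + (-214) = 133.22 mireds.
T_out = 10⁶/133.22 = 7506.3 K → 7500 K.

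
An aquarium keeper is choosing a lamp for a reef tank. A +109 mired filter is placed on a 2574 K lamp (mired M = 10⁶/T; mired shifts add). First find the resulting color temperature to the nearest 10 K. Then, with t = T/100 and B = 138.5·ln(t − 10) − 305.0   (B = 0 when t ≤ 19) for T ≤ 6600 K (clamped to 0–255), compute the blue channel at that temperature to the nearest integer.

M_in = 10⁶/2574 = 388.50; M_out = 388.50 + (+109) = 497.50.
T_out = 10⁶/497.50 = 2010.0 K → 2010 K; t = 20.1.
B = 138.5·ln(20.1 − 10) − 305.0 = 138.5·ln 10.1 − 305.0 = 138.5·2.3125 − 305.0 = 15.286.
Rounded: 15.

15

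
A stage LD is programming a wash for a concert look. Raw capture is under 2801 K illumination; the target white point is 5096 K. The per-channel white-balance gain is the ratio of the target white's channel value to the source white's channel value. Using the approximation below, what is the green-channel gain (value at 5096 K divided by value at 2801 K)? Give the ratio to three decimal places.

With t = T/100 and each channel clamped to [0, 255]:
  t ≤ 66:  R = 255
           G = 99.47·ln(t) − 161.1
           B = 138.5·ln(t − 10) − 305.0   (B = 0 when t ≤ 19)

At 2801 K (t = 28.01):
  G = 99.47·ln 28.01 − 161.1 = 99.47·3.3326 − 161.1 = 170.390.
At 5096 K (t = 50.96):
  G = 99.47·ln 50.96 − 161.1 = 99.47·3.9310 − 161.1 = 229.921.
Gain = 229.921 / 170.390 = 1.3494 → 1.349.

1.349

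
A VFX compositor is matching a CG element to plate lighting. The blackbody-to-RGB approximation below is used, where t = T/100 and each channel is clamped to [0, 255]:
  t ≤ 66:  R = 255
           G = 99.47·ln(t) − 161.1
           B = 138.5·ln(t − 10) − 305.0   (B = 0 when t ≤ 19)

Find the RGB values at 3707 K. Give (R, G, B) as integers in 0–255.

t = 3707/100 = 37.07; the t ≤ 66 branch applies.
R = 255 by definition for t ≤ 66.
G = 99.47·ln 37.07 − 161.1 = 99.47·3.6128 − 161.1 = 198.266.
B = 138.5·ln(37.07 − 10) − 305.0 = 138.5·ln 27.07 − 305.0 = 138.5·3.2984 − 305.0 = 151.832.
Rounded: (255, 198, 152).

(255, 198, 152)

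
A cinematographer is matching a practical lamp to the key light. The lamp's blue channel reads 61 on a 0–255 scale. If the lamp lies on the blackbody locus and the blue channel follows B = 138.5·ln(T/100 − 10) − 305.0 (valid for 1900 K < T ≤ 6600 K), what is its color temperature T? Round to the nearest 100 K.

2400 K

ln(t − 10) = (61 + 305.0) / 138.5 = 2.6426.
t − 10 = e^2.6426 = 14.050, so t = 24.050.
T = 100·t = 2405 K → 2400 K to the nearest 100 K.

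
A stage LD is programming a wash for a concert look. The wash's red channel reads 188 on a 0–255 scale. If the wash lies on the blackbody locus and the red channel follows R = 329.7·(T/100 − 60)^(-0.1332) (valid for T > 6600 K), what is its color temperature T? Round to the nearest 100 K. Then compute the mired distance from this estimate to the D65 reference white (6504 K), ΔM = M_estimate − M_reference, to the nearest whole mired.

-76 mireds

(t − 60)^(-0.1332) = 188/329.7 = 0.57022.
t − 60 = 0.57022^(1/-0.1332) = 0.57022^(-7.508) = 67.848, so t = 127.848.
T = 100·t = 12785 K → 12800 K to the nearest 100 K.
M_estimate = 10⁶/12800 = 78.12; M_reference = 10⁶/6504 = 153.75.
ΔM = 78.12 − 153.75 = -75.63 → -76 mireds.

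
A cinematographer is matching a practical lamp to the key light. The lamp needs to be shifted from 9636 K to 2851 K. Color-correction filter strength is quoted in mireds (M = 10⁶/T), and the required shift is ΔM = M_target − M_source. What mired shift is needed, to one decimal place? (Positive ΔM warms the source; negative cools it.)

M_source = 10⁶/9636 = 103.778; M_target = 10⁶/2851 = 350.754.
ΔM = 350.754 − 103.778 = 246.977 → +247.0 mireds, a warming shift.

+247.0 mireds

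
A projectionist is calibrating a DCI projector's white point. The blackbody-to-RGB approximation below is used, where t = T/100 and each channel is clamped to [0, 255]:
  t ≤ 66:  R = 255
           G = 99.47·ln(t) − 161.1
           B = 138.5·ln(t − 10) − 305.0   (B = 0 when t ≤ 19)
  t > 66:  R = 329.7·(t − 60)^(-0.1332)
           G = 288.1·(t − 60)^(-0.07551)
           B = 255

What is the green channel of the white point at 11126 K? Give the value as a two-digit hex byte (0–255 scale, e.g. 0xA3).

0xD6

t = 11126/100 = 111.26; the t > 66 branch applies.
G = 288.1·(111.26 − 60)^(-0.07551) = 288.1·51.26^(-0.07551) = 288.1·0.74284 = 214.012.
Rounded: 214; in hex, 0xD6.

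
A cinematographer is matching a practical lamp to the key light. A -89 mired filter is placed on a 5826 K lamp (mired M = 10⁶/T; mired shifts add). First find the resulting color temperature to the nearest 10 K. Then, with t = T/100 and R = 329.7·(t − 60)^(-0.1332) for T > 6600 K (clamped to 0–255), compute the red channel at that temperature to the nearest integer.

191

M_in = 10⁶/5826 = 171.64; M_out = 171.64 + (-89) = 82.64.
T_out = 10⁶/82.64 = 12100.0 K → 12100 K; t = 121.
R = 329.7·(121 − 60)^(-0.1332) = 329.7·61^(-0.1332) = 329.7·0.57835 = 190.683.
Rounded: 191.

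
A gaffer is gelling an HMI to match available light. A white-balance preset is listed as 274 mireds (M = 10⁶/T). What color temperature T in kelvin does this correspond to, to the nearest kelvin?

T = 10⁶ / 274 = 3649.64 K → 3650 K.

3650 K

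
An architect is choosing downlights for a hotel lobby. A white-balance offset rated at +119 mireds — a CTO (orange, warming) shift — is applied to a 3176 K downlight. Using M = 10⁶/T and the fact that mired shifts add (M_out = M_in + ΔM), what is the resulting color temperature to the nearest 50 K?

M_in = 10⁶/3176 = 314.86 mireds.
M_out = 314.86 + (+119) = 433.86 mireds.
T_out = 10⁶/433.86 = 2304.9 K → 2300 K.

2300 K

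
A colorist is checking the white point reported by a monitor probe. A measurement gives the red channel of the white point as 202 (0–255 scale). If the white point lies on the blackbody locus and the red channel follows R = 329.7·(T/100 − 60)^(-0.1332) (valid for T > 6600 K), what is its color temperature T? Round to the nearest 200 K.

(t − 60)^(-0.1332) = 202/329.7 = 0.61268.
t − 60 = 0.61268^(1/-0.1332) = 0.61268^(-7.508) = 39.569, so t = 99.569.
T = 100·t = 9957 K → 10000 K to the nearest 200 K.

10000 K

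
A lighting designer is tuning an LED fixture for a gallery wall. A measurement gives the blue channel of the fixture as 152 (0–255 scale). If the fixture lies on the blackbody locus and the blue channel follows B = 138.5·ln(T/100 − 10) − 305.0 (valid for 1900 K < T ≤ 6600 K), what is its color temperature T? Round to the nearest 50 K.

3700 K

ln(t − 10) = (152 + 305.0) / 138.5 = 3.2996.
t − 10 = e^3.2996 = 27.103, so t = 37.103.
T = 100·t = 3710 K → 3700 K to the nearest 50 K.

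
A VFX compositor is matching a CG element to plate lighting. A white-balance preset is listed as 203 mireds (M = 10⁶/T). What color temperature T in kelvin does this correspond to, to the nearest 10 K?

4930 K

T = 10⁶ / 203 = 4926.11 K → 4930 K.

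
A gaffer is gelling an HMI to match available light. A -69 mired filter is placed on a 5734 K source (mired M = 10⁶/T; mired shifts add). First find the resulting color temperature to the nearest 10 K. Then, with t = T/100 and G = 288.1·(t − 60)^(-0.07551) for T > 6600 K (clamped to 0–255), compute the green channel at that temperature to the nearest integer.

220

M_in = 10⁶/5734 = 174.40; M_out = 174.40 + (-69) = 105.40.
T_out = 10⁶/105.40 = 9487.8 K → 9490 K; t = 94.9.
G = 288.1·(94.9 − 60)^(-0.07551) = 288.1·34.9^(-0.07551) = 288.1·0.76472 = 220.315.
Rounded: 220.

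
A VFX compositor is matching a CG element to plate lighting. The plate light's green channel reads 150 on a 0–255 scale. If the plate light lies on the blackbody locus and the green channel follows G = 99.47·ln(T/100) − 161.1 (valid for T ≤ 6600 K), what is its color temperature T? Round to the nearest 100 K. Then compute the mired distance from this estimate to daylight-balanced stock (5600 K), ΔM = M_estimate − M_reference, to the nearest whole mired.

+256 mireds

ln t = (150 + 161.1) / 99.47 = 3.1276.
t = e^3.1276 = 22.819.
T = 100·t = 2282 K → 2300 K to the nearest 100 K.
M_estimate = 10⁶/2300 = 434.78; M_reference = 10⁶/5600 = 178.57.
ΔM = 434.78 − 178.57 = 256.21 → +256 mireds.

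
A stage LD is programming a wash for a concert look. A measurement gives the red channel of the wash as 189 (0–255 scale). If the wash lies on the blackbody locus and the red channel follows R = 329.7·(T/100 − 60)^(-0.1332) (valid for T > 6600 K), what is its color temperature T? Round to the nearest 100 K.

12500 K

(t − 60)^(-0.1332) = 189/329.7 = 0.57325.
t − 60 = 0.57325^(1/-0.1332) = 0.57325^(-7.508) = 65.199, so t = 125.199.
T = 100·t = 12520 K → 12500 K to the nearest 100 K.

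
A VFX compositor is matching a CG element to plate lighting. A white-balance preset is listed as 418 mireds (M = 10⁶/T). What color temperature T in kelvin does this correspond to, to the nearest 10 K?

T = 10⁶ / 418 = 2392.34 K → 2390 K.

2390 K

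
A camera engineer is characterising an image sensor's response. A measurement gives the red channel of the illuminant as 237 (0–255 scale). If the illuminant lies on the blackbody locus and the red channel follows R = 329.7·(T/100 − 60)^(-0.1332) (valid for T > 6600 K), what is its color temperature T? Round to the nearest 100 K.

(t − 60)^(-0.1332) = 237/329.7 = 0.71884.
t − 60 = 0.71884^(1/-0.1332) = 0.71884^(-7.508) = 11.922, so t = 71.922.
T = 100·t = 7192 K → 7200 K to the nearest 100 K.

7200 K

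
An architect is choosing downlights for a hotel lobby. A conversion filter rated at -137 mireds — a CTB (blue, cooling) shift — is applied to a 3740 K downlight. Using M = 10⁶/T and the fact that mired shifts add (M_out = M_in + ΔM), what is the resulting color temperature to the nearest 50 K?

M_in = 10⁶/3740 = 267.38 mireds.
M_out = 267.38 + (-137) = 130.38 mireds.
T_out = 10⁶/130.38 = 7669.9 K → 7650 K.

7650 K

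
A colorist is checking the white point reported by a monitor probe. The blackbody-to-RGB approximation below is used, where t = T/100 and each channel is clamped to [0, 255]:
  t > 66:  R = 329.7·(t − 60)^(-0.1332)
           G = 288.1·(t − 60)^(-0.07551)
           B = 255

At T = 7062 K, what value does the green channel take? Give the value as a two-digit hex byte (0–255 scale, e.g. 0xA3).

t = 7062/100 = 70.62; the t > 66 branch applies.
G = 288.1·(70.62 − 60)^(-0.07551) = 288.1·10.62^(-0.07551) = 288.1·0.83660 = 241.024.
Rounded: 241; in hex, 0xF1.

0xF1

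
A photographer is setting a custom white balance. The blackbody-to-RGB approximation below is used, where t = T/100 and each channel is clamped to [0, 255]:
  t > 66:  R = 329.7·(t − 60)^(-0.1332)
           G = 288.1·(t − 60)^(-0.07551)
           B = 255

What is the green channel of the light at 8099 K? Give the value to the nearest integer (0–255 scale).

229

t = 8099/100 = 80.99; the t > 66 branch applies.
G = 288.1·(80.99 − 60)^(-0.07551) = 288.1·20.99^(-0.07551) = 288.1·0.79465 = 228.938.
Rounded: 229.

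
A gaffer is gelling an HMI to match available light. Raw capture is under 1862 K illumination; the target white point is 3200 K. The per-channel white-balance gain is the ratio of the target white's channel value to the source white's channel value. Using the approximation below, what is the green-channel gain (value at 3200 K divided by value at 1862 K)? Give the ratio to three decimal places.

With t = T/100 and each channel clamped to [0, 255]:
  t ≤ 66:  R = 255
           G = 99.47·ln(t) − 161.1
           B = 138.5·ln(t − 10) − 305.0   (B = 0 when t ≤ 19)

1.415

At 1862 K (t = 18.62):
  G = 99.47·ln 18.62 − 161.1 = 99.47·2.9242 − 161.1 = 129.774.
At 3200 K (t = 32):
  G = 99.47·ln 32 − 161.1 = 99.47·3.4657 − 161.1 = 183.637.
Gain = 183.637 / 129.774 = 1.4151 → 1.415.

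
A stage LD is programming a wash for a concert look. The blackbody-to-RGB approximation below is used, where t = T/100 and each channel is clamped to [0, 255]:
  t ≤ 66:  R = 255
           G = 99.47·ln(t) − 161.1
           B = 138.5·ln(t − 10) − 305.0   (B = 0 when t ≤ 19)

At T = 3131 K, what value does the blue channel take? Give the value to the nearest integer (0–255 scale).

119

t = 3131/100 = 31.31; the t ≤ 66 branch applies.
B = 138.5·ln(31.31 − 10) − 305.0 = 138.5·ln 21.31 − 305.0 = 138.5·3.0592 − 305.0 = 118.696.
Rounded: 119.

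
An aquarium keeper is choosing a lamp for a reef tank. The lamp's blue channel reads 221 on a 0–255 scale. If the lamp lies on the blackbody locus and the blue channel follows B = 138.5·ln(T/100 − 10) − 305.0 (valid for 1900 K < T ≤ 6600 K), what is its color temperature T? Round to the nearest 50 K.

5450 K

ln(t − 10) = (221 + 305.0) / 138.5 = 3.7978.
t − 10 = e^3.7978 = 44.604, so t = 54.604.
T = 100·t = 5460 K → 5450 K to the nearest 50 K.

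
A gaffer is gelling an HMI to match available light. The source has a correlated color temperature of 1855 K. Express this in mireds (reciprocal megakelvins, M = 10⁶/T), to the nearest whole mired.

M = 10⁶ / 1855 = 539.084 → 539 mireds.

539 mireds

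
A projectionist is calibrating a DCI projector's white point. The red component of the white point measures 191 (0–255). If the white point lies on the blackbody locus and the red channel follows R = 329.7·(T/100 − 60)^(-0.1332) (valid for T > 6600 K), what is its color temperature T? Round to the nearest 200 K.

12000 K

(t − 60)^(-0.1332) = 191/329.7 = 0.57931.
t − 60 = 0.57931^(1/-0.1332) = 0.57931^(-7.508) = 60.245, so t = 120.245.
T = 100·t = 12025 K → 12000 K to the nearest 200 K.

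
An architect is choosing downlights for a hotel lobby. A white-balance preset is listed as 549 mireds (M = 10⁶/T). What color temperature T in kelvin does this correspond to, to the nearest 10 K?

1820 K

T = 10⁶ / 549 = 1821.49 K → 1820 K.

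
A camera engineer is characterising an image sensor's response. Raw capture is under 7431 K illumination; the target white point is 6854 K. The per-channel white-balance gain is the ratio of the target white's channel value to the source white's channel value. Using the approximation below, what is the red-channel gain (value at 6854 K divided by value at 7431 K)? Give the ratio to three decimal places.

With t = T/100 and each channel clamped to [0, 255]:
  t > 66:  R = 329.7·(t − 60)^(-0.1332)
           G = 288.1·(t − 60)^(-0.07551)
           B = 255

1.071

At 7431 K (t = 74.31):
  R = 329.7·(74.31 − 60)^(-0.1332) = 329.7·14.31^(-0.1332) = 329.7·0.70157 = 231.306.
At 6854 K (t = 68.54):
  R = 329.7·(68.54 − 60)^(-0.1332) = 329.7·8.54^(-0.1332) = 329.7·0.75150 = 247.770.
Gain = 247.770 / 231.306 = 1.0712 → 1.071.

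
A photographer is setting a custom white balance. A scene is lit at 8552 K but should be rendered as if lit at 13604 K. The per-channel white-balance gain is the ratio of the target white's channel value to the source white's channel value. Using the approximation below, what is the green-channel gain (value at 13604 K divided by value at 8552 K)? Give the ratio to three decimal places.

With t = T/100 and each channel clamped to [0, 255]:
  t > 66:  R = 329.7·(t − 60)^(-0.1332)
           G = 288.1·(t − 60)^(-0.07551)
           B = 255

At 8552 K (t = 85.52):
  G = 288.1·(85.52 − 60)^(-0.07551) = 288.1·25.52^(-0.07551) = 288.1·0.78301 = 225.585.
At 13604 K (t = 136.04):
  G = 288.1·(136.04 − 60)^(-0.07551) = 288.1·76.04^(-0.07551) = 288.1·0.72105 = 207.733.
Gain = 207.733 / 225.585 = 0.9209 → 0.921.

0.921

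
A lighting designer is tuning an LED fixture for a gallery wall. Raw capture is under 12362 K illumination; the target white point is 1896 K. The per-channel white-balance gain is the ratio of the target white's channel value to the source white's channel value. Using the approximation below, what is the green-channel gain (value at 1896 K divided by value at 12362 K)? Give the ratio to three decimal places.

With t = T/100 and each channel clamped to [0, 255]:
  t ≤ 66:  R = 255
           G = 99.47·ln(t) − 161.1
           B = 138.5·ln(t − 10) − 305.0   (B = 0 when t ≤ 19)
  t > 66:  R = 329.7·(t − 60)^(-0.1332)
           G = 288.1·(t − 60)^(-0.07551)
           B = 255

At 12362 K (t = 123.62):
  G = 288.1·(123.62 − 60)^(-0.07551) = 288.1·63.62^(-0.07551) = 288.1·0.73082 = 210.549.
At 1896 K (t = 18.96):
  G = 99.47·ln 18.96 − 161.1 = 99.47·2.9423 − 161.1 = 131.574.
Gain = 131.574 / 210.549 = 0.6249 → 0.625.

0.625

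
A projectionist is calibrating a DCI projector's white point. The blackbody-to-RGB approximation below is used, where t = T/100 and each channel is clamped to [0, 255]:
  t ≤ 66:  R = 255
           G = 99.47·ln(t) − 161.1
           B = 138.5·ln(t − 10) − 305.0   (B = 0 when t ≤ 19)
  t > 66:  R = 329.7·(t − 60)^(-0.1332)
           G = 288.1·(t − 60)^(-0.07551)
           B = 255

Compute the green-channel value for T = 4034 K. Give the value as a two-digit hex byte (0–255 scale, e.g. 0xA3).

t = 4034/100 = 40.34; the t ≤ 66 branch applies.
G = 99.47·ln 40.34 − 161.1 = 99.47·3.6973 − 161.1 = 206.675.
Rounded: 207; in hex, 0xCF.

0xCF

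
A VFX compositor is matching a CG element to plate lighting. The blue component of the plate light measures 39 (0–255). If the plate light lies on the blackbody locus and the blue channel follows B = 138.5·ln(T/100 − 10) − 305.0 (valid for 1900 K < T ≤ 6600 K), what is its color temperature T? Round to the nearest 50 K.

2200 K

ln(t − 10) = (39 + 305.0) / 138.5 = 2.4838.
t − 10 = e^2.4838 = 11.986, so t = 21.986.
T = 100·t = 2199 K → 2200 K to the nearest 50 K.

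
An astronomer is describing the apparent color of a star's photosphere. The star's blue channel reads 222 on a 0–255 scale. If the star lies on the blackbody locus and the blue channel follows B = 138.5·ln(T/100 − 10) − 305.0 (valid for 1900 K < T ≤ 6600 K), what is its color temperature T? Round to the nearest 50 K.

5500 K

ln(t − 10) = (222 + 305.0) / 138.5 = 3.8051.
t − 10 = e^3.8051 = 44.928, so t = 54.928.
T = 100·t = 5493 K → 5500 K to the nearest 50 K.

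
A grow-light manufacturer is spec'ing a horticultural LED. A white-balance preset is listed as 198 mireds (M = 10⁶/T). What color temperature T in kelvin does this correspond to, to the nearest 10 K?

T = 10⁶ / 198 = 5050.51 K → 5050 K.

5050 K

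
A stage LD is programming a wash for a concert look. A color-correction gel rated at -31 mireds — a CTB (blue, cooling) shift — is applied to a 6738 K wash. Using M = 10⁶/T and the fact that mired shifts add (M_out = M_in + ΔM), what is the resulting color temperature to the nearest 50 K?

8500 K

M_in = 10⁶/6738 = 148.41 mireds.
M_out = 148.41 + (-31) = 117.41 mireds.
T_out = 10⁶/117.41 = 8517.0 K → 8500 K.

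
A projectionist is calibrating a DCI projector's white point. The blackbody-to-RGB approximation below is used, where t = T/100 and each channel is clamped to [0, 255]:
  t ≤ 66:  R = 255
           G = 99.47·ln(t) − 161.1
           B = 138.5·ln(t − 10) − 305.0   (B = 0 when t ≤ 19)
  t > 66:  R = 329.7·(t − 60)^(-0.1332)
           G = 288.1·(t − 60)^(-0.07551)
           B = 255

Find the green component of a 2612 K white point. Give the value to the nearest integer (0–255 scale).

t = 2612/100 = 26.12; the t ≤ 66 branch applies.
G = 99.47·ln 26.12 − 161.1 = 99.47·3.2627 − 161.1 = 163.441.
Rounded: 163.

163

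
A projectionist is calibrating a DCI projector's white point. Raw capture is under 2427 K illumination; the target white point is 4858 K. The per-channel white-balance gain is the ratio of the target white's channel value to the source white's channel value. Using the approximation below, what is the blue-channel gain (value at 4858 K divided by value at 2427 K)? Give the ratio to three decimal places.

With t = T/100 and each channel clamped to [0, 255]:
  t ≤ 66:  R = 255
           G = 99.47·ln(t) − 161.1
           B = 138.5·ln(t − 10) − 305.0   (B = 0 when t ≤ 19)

3.181

At 2427 K (t = 24.27):
  B = 138.5·ln(24.27 − 10) − 305.0 = 138.5·ln 14.27 − 305.0 = 138.5·2.6582 − 305.0 = 63.155.
At 4858 K (t = 48.58):
  B = 138.5·ln(48.58 − 10) − 305.0 = 138.5·ln 38.58 − 305.0 = 138.5·3.6527 − 305.0 = 200.904.
Gain = 200.904 / 63.155 = 3.1811 → 3.181.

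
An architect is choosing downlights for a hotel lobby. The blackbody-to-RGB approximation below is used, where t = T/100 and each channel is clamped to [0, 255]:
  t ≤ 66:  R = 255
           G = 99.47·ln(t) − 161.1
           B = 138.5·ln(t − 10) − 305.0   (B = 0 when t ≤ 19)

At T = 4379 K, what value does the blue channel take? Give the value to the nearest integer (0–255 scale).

183

t = 4379/100 = 43.79; the t ≤ 66 branch applies.
B = 138.5·ln(43.79 − 10) − 305.0 = 138.5·ln 33.79 − 305.0 = 138.5·3.5202 − 305.0 = 182.543.
Rounded: 183.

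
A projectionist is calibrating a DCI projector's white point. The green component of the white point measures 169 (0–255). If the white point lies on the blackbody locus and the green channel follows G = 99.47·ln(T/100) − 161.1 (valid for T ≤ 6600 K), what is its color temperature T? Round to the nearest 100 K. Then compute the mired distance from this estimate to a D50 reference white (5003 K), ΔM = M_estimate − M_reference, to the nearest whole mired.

ln t = (169 + 161.1) / 99.47 = 3.3186.
t = e^3.3186 = 27.621.
T = 100·t = 2762 K → 2800 K to the nearest 100 K.
M_estimate = 10⁶/2800 = 357.14; M_reference = 10⁶/5003 = 199.88.
ΔM = 357.14 − 199.88 = 157.26 → +157 mireds.

+157 mireds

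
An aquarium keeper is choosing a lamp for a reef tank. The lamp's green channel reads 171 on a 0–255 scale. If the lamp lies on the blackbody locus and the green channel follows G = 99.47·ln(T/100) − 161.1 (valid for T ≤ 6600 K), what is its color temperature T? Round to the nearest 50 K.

ln t = (171 + 161.1) / 99.47 = 3.3387.
t = e^3.3387 = 28.182.
T = 100·t = 2818 K → 2800 K to the nearest 50 K.

2800 K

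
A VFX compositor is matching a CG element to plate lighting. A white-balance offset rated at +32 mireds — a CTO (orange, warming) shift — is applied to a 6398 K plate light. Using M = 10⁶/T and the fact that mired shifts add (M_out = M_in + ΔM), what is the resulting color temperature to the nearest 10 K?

M_in = 10⁶/6398 = 156.30 mireds.
M_out = 156.30 + (+32) = 188.30 mireds.
T_out = 10⁶/188.30 = 5310.7 K → 5310 K.

5310 K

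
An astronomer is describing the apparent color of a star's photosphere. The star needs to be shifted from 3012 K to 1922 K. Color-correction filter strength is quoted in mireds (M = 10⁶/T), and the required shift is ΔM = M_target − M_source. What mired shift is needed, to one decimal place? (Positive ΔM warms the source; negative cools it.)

+188.3 mireds

M_source = 10⁶/3012 = 332.005; M_target = 10⁶/1922 = 520.291.
ΔM = 520.291 − 332.005 = 188.286 → +188.3 mireds, a warming shift.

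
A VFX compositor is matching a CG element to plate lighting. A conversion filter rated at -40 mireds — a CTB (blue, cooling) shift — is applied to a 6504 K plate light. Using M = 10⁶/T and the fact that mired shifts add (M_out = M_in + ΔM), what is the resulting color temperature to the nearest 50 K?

8800 K

M_in = 10⁶/6504 = 153.75 mireds.
M_out = 153.75 + (-40) = 113.75 mireds.
T_out = 10⁶/113.75 = 8791.1 K → 8800 K.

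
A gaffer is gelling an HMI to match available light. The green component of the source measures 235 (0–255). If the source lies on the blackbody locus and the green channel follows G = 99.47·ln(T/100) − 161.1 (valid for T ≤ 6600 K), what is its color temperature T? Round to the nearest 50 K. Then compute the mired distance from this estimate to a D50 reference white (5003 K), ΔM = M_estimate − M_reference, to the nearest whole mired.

-13 mireds

ln t = (235 + 161.1) / 99.47 = 3.9821.
t = e^3.9821 = 53.630.
T = 100·t = 5363 K → 5350 K to the nearest 50 K.
M_estimate = 10⁶/5350 = 186.92; M_reference = 10⁶/5003 = 199.88.
ΔM = 186.92 − 199.88 = -12.96 → -13 mireds.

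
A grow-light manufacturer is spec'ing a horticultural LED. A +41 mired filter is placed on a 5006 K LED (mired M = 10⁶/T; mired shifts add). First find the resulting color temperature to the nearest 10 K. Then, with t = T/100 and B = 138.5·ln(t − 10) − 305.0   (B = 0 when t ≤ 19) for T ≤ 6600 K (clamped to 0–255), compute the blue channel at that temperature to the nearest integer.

173

M_in = 10⁶/5006 = 199.76; M_out = 199.76 + (+41) = 240.76.
T_out = 10⁶/240.76 = 4153.5 K → 4150 K; t = 41.5.
B = 138.5·ln(41.5 − 10) − 305.0 = 138.5·ln 31.5 − 305.0 = 138.5·3.4500 − 305.0 = 172.823.
Rounded: 173.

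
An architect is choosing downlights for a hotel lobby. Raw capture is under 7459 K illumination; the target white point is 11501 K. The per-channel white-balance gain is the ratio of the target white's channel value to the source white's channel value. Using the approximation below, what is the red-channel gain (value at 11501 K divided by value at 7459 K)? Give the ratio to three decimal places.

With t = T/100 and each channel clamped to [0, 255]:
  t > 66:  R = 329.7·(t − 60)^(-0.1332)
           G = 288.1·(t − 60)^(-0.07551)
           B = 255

At 7459 K (t = 74.59):
  R = 329.7·(74.59 − 60)^(-0.1332) = 329.7·14.59^(-0.1332) = 329.7·0.69976 = 230.710.
At 11501 K (t = 115.01):
  R = 329.7·(115.01 − 60)^(-0.1332) = 329.7·55.01^(-0.1332) = 329.7·0.58637 = 193.327.
Gain = 193.327 / 230.710 = 0.8380 → 0.838.

0.838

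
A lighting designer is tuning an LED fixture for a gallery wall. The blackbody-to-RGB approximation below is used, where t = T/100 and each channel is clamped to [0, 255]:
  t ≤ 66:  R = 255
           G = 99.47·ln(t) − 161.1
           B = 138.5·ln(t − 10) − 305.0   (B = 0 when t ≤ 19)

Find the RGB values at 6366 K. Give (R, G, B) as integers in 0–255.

(255, 252, 247)

t = 6366/100 = 63.66; the t ≤ 66 branch applies.
R = 255 by definition for t ≤ 66.
G = 99.47·ln 63.66 − 161.1 = 99.47·4.1536 − 161.1 = 252.054.
B = 138.5·ln(63.66 − 10) − 305.0 = 138.5·ln 53.66 − 305.0 = 138.5·3.9827 − 305.0 = 246.599.
Rounded: (255, 252, 247).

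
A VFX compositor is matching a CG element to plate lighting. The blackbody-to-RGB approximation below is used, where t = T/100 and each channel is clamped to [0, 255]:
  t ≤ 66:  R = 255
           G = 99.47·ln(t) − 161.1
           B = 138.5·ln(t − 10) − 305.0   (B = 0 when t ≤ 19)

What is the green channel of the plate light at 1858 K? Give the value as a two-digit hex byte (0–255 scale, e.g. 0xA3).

0x82

t = 1858/100 = 18.58; the t ≤ 66 branch applies.
G = 99.47·ln 18.58 − 161.1 = 99.47·2.9221 − 161.1 = 129.560.
Rounded: 130; in hex, 0x82.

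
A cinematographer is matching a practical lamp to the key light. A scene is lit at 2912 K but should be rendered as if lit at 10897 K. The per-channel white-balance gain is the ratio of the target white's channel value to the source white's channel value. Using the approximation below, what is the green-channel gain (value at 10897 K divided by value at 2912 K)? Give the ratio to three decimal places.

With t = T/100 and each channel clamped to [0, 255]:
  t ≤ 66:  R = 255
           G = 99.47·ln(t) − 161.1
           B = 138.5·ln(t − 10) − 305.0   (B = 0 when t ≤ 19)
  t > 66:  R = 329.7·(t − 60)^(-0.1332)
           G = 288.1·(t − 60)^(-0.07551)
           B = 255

1.232

At 2912 K (t = 29.12):
  G = 99.47·ln 29.12 − 161.1 = 99.47·3.3714 − 161.1 = 174.256.
At 10897 K (t = 108.97):
  G = 288.1·(108.97 − 60)^(-0.07551) = 288.1·48.97^(-0.07551) = 288.1·0.74541 = 214.752.
Gain = 214.752 / 174.256 = 1.2324 → 1.232.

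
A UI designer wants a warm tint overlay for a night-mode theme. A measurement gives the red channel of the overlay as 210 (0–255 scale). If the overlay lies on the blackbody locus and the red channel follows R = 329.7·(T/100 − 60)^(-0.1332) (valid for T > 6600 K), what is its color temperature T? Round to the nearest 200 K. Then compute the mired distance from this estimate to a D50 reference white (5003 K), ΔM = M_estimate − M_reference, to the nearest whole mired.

-89 mireds

(t − 60)^(-0.1332) = 210/329.7 = 0.63694.
t − 60 = 0.63694^(1/-0.1332) = 0.63694^(-7.508) = 29.561, so t = 89.561.
T = 100·t = 8956 K → 9000 K to the nearest 200 K.
M_estimate = 10⁶/9000 = 111.11; M_reference = 10⁶/5003 = 199.88.
ΔM = 111.11 − 199.88 = -88.77 → -89 mireds.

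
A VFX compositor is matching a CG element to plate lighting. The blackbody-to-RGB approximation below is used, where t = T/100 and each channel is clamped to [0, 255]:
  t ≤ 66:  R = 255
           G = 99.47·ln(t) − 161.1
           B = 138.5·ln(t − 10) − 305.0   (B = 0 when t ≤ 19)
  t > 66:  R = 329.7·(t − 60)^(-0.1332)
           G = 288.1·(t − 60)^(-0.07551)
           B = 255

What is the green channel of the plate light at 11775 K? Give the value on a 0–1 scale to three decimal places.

t = 11775/100 = 117.75; the t > 66 branch applies.
G = 288.1·(117.75 − 60)^(-0.07551) = 288.1·57.75^(-0.07551) = 288.1·0.73618 = 212.094.
On a 0–1 scale: 212.094/255 = 0.8317 → 0.832.

0.832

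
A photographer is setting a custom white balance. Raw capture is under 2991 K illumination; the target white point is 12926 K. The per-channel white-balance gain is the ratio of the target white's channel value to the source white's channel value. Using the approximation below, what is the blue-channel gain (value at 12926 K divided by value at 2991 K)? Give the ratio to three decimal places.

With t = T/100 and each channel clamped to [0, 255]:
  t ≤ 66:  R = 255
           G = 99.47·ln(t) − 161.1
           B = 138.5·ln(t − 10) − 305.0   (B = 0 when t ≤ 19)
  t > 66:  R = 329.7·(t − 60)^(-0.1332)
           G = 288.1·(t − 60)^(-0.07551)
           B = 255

At 2991 K (t = 29.91):
  B = 138.5·ln(29.91 − 10) − 305.0 = 138.5·ln 19.91 − 305.0 = 138.5·2.9912 − 305.0 = 109.284.
At 12926 K (t = 129.26):
  B = 255 by definition for t > 66.
Gain = 255.000 / 109.284 = 2.3334 → 2.333.

2.333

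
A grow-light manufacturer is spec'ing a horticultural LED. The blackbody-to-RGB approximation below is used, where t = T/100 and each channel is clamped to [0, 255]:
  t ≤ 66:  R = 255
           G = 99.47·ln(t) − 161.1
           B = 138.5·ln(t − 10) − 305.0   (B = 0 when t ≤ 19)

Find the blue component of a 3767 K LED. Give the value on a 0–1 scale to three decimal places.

t = 3767/100 = 37.67; the t ≤ 66 branch applies.
B = 138.5·ln(37.67 − 10) − 305.0 = 138.5·ln 27.67 − 305.0 = 138.5·3.3203 − 305.0 = 154.868.
On a 0–1 scale: 154.868/255 = 0.6073 → 0.607.

0.607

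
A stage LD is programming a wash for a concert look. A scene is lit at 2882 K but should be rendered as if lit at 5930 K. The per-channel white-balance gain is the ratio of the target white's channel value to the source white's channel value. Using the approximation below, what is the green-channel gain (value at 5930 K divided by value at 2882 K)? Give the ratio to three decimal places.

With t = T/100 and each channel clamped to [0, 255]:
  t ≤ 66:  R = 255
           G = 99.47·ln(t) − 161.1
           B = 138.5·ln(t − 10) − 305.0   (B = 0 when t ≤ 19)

1.414

At 2882 K (t = 28.82):
  G = 99.47·ln 28.82 − 161.1 = 99.47·3.3611 − 161.1 = 173.226.
At 5930 K (t = 59.3):
  G = 99.47·ln 59.3 − 161.1 = 99.47·4.0826 − 161.1 = 244.997.
Gain = 244.997 / 173.226 = 1.4143 → 1.414.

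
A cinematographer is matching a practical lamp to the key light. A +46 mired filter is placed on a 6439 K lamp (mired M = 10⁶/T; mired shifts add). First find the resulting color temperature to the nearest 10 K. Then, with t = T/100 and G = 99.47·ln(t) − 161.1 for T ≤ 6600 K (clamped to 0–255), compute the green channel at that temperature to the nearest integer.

M_in = 10⁶/6439 = 155.30; M_out = 155.30 + (+46) = 201.30.
T_out = 10⁶/201.30 = 4967.6 K → 4970 K; t = 49.7.
G = 99.47·ln 49.7 − 161.1 = 99.47·3.9060 − 161.1 = 227.430.
Rounded: 227.

227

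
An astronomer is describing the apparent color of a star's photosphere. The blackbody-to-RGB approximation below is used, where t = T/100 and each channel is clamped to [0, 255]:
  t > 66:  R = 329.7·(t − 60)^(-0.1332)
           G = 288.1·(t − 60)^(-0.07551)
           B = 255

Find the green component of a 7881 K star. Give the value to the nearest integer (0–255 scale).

231

t = 7881/100 = 78.81; the t > 66 branch applies.
G = 288.1·(78.81 − 60)^(-0.07551) = 288.1·18.81^(-0.07551) = 288.1·0.80126 = 230.842.
Rounded: 231.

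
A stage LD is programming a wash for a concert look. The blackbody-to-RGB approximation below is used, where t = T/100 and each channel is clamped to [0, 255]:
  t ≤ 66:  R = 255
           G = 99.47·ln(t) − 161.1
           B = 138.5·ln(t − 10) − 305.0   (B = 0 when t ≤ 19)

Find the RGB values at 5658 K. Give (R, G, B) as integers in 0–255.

t = 5658/100 = 56.58; the t ≤ 66 branch applies.
R = 255 by definition for t ≤ 66.
G = 99.47·ln 56.58 − 161.1 = 99.47·4.0357 − 161.1 = 240.327.
B = 138.5·ln(56.58 − 10) − 305.0 = 138.5·ln 46.58 − 305.0 = 138.5·3.8412 − 305.0 = 227.002.
Rounded: (255, 240, 227).

(255, 240, 227)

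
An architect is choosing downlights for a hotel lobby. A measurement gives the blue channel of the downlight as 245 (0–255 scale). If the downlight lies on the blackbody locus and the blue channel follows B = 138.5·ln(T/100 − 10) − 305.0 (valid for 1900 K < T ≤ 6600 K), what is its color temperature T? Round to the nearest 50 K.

ln(t − 10) = (245 + 305.0) / 138.5 = 3.9711.
t − 10 = e^3.9711 = 53.044, so t = 63.044.
T = 100·t = 6304 K → 6300 K to the nearest 50 K.

6300 K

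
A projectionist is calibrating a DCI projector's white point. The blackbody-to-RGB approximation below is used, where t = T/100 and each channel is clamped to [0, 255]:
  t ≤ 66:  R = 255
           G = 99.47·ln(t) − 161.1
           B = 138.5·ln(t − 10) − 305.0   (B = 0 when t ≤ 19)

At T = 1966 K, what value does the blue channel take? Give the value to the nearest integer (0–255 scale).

t = 1966/100 = 19.66; the t ≤ 66 branch applies.
B = 138.5·ln(19.66 − 10) − 305.0 = 138.5·ln 9.66 − 305.0 = 138.5·2.2680 − 305.0 = 9.117.
Rounded: 9.

9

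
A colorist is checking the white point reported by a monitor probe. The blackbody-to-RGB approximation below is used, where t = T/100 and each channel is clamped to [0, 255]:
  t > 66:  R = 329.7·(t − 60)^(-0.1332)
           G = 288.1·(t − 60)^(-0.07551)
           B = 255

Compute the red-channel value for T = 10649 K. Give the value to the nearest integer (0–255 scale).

t = 10649/100 = 106.49; the t > 66 branch applies.
R = 329.7·(106.49 − 60)^(-0.1332) = 329.7·46.49^(-0.1332) = 329.7·0.59966 = 197.709.
Rounded: 198.

198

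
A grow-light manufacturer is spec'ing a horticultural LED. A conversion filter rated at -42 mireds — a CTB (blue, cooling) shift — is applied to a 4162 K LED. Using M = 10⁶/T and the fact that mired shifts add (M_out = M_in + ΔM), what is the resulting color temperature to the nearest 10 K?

5040 K

M_in = 10⁶/4162 = 240.27 mireds.
M_out = 240.27 + (-42) = 198.27 mireds.
T_out = 10⁶/198.27 = 5043.7 K → 5040 K.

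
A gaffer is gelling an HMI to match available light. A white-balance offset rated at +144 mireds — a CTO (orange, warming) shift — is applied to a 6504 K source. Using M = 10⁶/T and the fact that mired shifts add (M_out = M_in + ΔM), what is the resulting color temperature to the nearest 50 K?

M_in = 10⁶/6504 = 153.75 mireds.
M_out = 153.75 + (+144) = 297.75 mireds.
T_out = 10⁶/297.75 = 3358.5 K → 3350 K.

3350 K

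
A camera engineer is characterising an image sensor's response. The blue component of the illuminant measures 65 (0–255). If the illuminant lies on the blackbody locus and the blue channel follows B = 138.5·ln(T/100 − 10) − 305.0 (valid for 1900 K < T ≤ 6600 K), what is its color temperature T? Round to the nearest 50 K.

ln(t − 10) = (65 + 305.0) / 138.5 = 2.6715.
t − 10 = e^2.6715 = 14.461, so t = 24.461.
T = 100·t = 2446 K → 2450 K to the nearest 50 K.

2450 K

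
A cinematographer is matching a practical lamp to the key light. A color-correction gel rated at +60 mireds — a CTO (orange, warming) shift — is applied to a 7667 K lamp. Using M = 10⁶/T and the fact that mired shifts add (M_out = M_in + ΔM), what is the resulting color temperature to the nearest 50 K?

M_in = 10⁶/7667 = 130.43 mireds.
M_out = 130.43 + (+60) = 190.43 mireds.
T_out = 10⁶/190.43 = 5251.3 K → 5250 K.

5250 K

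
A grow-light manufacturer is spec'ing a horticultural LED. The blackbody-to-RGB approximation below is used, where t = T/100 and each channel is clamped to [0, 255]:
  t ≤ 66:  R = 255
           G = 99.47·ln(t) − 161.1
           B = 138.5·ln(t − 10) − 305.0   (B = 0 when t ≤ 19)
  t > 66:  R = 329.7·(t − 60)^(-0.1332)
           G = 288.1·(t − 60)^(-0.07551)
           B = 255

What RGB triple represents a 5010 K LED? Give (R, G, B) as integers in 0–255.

t = 5010/100 = 50.1; the t ≤ 66 branch applies.
R = 255 by definition for t ≤ 66.
G = 99.47·ln 50.1 − 161.1 = 99.47·3.9140 − 161.1 = 228.228.
B = 138.5·ln(50.1 − 10) − 305.0 = 138.5·ln 40.1 − 305.0 = 138.5·3.6914 − 305.0 = 206.256.
Rounded: (255, 228, 206).

(255, 228, 206)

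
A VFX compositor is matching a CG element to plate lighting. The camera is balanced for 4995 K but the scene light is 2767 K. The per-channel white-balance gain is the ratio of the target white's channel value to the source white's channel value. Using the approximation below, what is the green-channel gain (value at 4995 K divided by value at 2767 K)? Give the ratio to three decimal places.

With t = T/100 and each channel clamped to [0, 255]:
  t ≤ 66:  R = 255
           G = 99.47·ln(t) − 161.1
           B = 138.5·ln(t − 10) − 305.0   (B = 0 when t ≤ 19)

At 2767 K (t = 27.67):
  G = 99.47·ln 27.67 − 161.1 = 99.47·3.3203 − 161.1 = 169.175.
At 4995 K (t = 49.95):
  G = 99.47·ln 49.95 − 161.1 = 99.47·3.9110 − 161.1 = 227.929.
Gain = 227.929 / 169.175 = 1.3473 → 1.347.

1.347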